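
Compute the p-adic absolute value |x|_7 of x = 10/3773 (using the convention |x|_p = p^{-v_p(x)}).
|10/3773|_7 = 343

Step 1 — compute v_7(x) by factoring powers of 7 out of the numerator and denominator: v_7(10/3773) = -3. Step 2 — apply |x|_p = p^{-v_p(x)} = 7^{3} = 343.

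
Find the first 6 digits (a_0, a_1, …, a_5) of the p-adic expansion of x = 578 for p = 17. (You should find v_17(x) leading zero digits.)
(a_0, …, a_5) = (0, 0, 2, 0, 0, 0)

v_17(578) = 2, so a_0 = ... = a_1 = 0. Factor out: x = 17^2 · u with u = 2 a unit in ℤ_17. Expand u iteratively via a_{v+i} = u_i mod 17, u_{i+1} = (u_i − a_{v+i})/17:
  u_0 = 2;  a_2 = 2;  u_1 = (u_0 − 2)/17 = 0
  u_1 = 0;  a_3 = 0;  u_2 = (u_1 − 0)/17 = 0
  u_2 = 0;  a_4 = 0;  u_3 = (u_2 − 0)/17 = 0
  u_3 = 0;  a_5 = 0;  u_4 = (u_3 − 0)/17 = 0
Digits: (0, 0, 2, 0, 0, 0).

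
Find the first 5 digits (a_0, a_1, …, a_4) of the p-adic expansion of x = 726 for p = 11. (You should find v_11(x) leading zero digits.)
(a_0, …, a_4) = (0, 0, 6, 0, 0)

v_11(726) = 2, so a_0 = ... = a_1 = 0. Factor out: x = 11^2 · u with u = 6 a unit in ℤ_11. Expand u iteratively via a_{v+i} = u_i mod 11, u_{i+1} = (u_i − a_{v+i})/11:
  u_0 = 6;  a_2 = 6;  u_1 = (u_0 − 6)/11 = 0
  u_1 = 0;  a_3 = 0;  u_2 = (u_1 − 0)/11 = 0
  u_2 = 0;  a_4 = 0;  u_3 = (u_2 − 0)/11 = 0
Digits: (0, 0, 6, 0, 0).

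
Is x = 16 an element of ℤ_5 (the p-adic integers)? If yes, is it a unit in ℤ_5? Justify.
x ∈ ℤ_5^× (unit); v_5(x) = 0

ℤ_5 = {x ∈ ℚ_5 : v_5(x) ≥ 0} and ℤ_5^× = {x ∈ ℤ_5 : v_5(x) = 0}. Here v_5(16) = v_5(num) − v_5(den) = 0; compare against these criteria.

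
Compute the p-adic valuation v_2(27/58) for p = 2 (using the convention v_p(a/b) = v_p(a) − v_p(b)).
v_2(27/58) = -1

Factor powers of 2 from the numerator and denominator of the reduced fraction: 27 = 2^0 · 27 and 58 = 2^1 · 29. Apply v_p(a/b) = v_p(a) − v_p(b): v_2(27/58) = 0 − 1 = -1.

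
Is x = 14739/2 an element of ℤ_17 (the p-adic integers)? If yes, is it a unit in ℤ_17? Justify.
x ∈ ℤ_17 but not a unit; v_17(x) = 3 > 0

ℤ_17 = {x ∈ ℚ_17 : v_17(x) ≥ 0} and ℤ_17^× = {x ∈ ℤ_17 : v_17(x) = 0}. Here v_17(14739/2) = v_17(num) − v_17(den) = 3; compare against these criteria.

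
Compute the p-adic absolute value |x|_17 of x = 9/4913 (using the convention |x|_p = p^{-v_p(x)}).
|9/4913|_17 = 4913

Step 1 — compute v_17(x) by factoring powers of 17 out of the numerator and denominator: v_17(9/4913) = -3. Step 2 — apply |x|_p = p^{-v_p(x)} = 17^{3} = 4913.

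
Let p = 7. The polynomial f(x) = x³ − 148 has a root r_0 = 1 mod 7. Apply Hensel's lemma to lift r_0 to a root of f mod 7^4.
r_3 = 50 (mod 2401)

Hensel: r_{i+1} = r_i − f(r_i)/f′(r_i) mod 7^{i+2}, where f′(x) = 3x². Iterate:
  r_0 = 1 (mod 7)
  r_1 = 1 (mod 49)
  r_2 = 50 (mod 343)
  r_3 = 50 (mod 2401)
Final: r = 50 with f(r) ≡ 0 mod 7^4.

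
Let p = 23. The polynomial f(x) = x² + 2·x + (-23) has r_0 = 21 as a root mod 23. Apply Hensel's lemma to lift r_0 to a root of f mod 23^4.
r_3 = 226663 (mod 279841)

Hensel: r_{i+1} = r_i − f(r_i)·(f′(r_i))^{-1} mod 23^{i+2}, f′(x) = 2x + 2. Iterate:
  r_0 = 21 (mod 23)
  r_1 = 251 (mod 529)
  r_2 = 7657 (mod 12167)
  r_3 = 226663 (mod 279841)
Final: r = 226663 satisfies f(r) ≡ 0 mod 23^4.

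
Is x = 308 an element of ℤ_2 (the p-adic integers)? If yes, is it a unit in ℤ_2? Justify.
x ∈ ℤ_2 but not a unit; v_2(x) = 2 > 0

ℤ_2 = {x ∈ ℚ_2 : v_2(x) ≥ 0} and ℤ_2^× = {x ∈ ℤ_2 : v_2(x) = 0}. Here v_2(308) = v_2(num) − v_2(den) = 2; compare against these criteria.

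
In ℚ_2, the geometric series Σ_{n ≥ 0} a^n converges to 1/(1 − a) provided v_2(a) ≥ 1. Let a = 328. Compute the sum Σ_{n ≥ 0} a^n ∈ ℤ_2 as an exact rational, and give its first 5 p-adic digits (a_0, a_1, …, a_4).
Σ a^n = 1/(1 − a) = -1/327;  first 5 digits = (1, 0, 0, 1, 0)

v_2(a) = 3 ≥ 1, so the series converges in ℤ_2 to 1/(1 − a) = 1/(1 − 328) = -1/327. Expand this rational in ℤ_2: compute digits iteratively via d_i = x_i mod 2, x_{i+1} = (x_i − d_i)/2. The first 5 digits are (1, 0, 0, 1, 0).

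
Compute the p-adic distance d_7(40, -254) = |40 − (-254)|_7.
d_7(40, -254) = 1/49

Step 1 — x − y = 40 − (-254) = 294. Step 2 — v_7(294) = 2 (factor: 294 = (7^2 · 6); the sign does not affect v_p). Step 3 — |x − y|_7 = 7^{-2} = 1/49.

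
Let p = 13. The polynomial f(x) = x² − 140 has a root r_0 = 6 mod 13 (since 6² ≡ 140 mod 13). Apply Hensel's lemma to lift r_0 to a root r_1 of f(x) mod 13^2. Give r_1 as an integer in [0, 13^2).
r_1 = 71 (mod 169)

Hensel's recurrence: r_{i+1} = r_i − f(r_i)·(f′(r_i))^{-1} mod 13^{i+2}, with f′(x) = 2x. Iterate:
  r_0 = 6 (mod 13)
  r_1 = 71 (mod 169)
Final: r_1 = 71, and one checks f(r_1) ≡ 0 mod 13^2.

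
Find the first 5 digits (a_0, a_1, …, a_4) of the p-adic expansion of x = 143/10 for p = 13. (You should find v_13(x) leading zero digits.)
(a_0, …, a_4) = (0, 5, 1, 9, 11)

v_13(143/10) = 1, so a_0 = ... = a_0 = 0. Factor out: x = 13^1 · u with u = 11/10 a unit in ℤ_13. Expand u iteratively via a_{v+i} = u_i mod 13, u_{i+1} = (u_i − a_{v+i})/13:
  u_0 = 11/10;  a_1 = 5;  u_1 = (u_0 − 5)/13 = -3/10
  u_1 = -3/10;  a_2 = 1;  u_2 = (u_1 − 1)/13 = -1/10
  u_2 = -1/10;  a_3 = 9;  u_3 = (u_2 − 9)/13 = -7/10
  u_3 = -7/10;  a_4 = 11;  u_4 = (u_3 − 11)/13 = -9/10
Digits: (0, 5, 1, 9, 11).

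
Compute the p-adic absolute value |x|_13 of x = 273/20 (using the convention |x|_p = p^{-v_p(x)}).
|273/20|_13 = 1/13

Step 1 — compute v_13(x) by factoring powers of 13 out of the numerator and denominator: v_13(273/20) = 1. Step 2 — apply |x|_p = p^{-v_p(x)} = 13^{-1} = 1/13.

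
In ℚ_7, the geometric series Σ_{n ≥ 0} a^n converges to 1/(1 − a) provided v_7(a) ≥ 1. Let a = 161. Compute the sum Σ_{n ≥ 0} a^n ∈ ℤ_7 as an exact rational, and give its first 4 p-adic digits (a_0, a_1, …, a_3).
Σ a^n = 1/(1 − a) = -1/160;  first 4 digits = (1, 2, 0, 0)

v_7(a) = 1 ≥ 1, so the series converges in ℤ_7 to 1/(1 − a) = 1/(1 − 161) = -1/160. Expand this rational in ℤ_7: compute digits iteratively via d_i = x_i mod 7, x_{i+1} = (x_i − d_i)/7. The first 4 digits are (1, 2, 0, 0).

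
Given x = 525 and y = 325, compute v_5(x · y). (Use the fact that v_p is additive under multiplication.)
v_5(170625) = 4

v_p(x) = 2 (factor: 525 = 5^2 · 21); v_p(y) = 2 (factor: 325 = 5^2 · 13). Additivity: v_p(xy) = v_p(x) + v_p(y) = 2 + 2 = 4. (Direct check: xy = 170625 = 5^4 · (273).)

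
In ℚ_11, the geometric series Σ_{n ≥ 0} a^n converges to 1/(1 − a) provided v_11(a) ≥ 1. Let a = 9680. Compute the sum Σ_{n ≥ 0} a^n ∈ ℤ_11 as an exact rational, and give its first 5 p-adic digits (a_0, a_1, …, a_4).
Σ a^n = 1/(1 − a) = -1/9679;  first 5 digits = (1, 0, 3, 7, 9)

v_11(a) = 2 ≥ 1, so the series converges in ℤ_11 to 1/(1 − a) = 1/(1 − 9680) = -1/9679. Expand this rational in ℤ_11: compute digits iteratively via d_i = x_i mod 11, x_{i+1} = (x_i − d_i)/11. The first 5 digits are (1, 0, 3, 7, 9).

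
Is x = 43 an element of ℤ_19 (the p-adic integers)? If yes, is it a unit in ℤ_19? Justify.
x ∈ ℤ_19^× (unit); v_19(x) = 0

ℤ_19 = {x ∈ ℚ_19 : v_19(x) ≥ 0} and ℤ_19^× = {x ∈ ℤ_19 : v_19(x) = 0}. Here v_19(43) = v_19(num) − v_19(den) = 0; compare against these criteria.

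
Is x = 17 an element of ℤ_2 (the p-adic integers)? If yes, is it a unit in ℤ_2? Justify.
x ∈ ℤ_2^× (unit); v_2(x) = 0

ℤ_2 = {x ∈ ℚ_2 : v_2(x) ≥ 0} and ℤ_2^× = {x ∈ ℤ_2 : v_2(x) = 0}. Here v_2(17) = v_2(num) − v_2(den) = 0; compare against these criteria.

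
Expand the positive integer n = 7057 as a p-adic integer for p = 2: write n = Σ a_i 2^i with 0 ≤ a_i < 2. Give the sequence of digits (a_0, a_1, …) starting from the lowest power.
(a_0, a_1, …) = (1, 0, 0, 0, 1, 0, 0, 1, 1, 1, 0, 1, 1)

Repeated division by 2 gives the digits low-to-high: 7057 = 1 + 1·2^4 + 1·2^7 + 1·2^8 + 1·2^9 + 1·2^11 + 1·2^12. Digit sequence: (1, 0, 0, 0, 1, 0, 0, 1, 1, 1, 0, 1, 1).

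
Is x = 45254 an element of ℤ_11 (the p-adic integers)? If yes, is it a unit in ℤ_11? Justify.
x ∈ ℤ_11 but not a unit; v_11(x) = 3 > 0

ℤ_11 = {x ∈ ℚ_11 : v_11(x) ≥ 0} and ℤ_11^× = {x ∈ ℤ_11 : v_11(x) = 0}. Here v_11(45254) = v_11(num) − v_11(den) = 3; compare against these criteria.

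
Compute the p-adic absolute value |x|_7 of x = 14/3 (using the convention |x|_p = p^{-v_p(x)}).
|14/3|_7 = 1/7

Step 1 — compute v_7(x) by factoring powers of 7 out of the numerator and denominator: v_7(14/3) = 1. Step 2 — apply |x|_p = p^{-v_p(x)} = 7^{-1} = 1/7.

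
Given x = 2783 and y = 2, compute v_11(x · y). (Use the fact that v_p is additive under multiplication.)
v_11(5566) = 2

v_p(x) = 2 (factor: 2783 = 11^2 · 23); v_p(y) = 0 (factor: 2 = 11^0 · 2). Additivity: v_p(xy) = v_p(x) + v_p(y) = 2 + 0 = 2. (Direct check: xy = 5566 = 11^2 · (46).)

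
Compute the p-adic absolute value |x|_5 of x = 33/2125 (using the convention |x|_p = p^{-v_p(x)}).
|33/2125|_5 = 125

Step 1 — compute v_5(x) by factoring powers of 5 out of the numerator and denominator: v_5(33/2125) = -3. Step 2 — apply |x|_p = p^{-v_p(x)} = 5^{3} = 125.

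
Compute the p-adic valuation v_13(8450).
v_13(8450) = 2

v_13(n) is the largest exponent k such that 13^k divides n. Factor out: 8450 = 13^2 · 50. (Sign doesn't affect v_p.) So v_13(8450) = 2.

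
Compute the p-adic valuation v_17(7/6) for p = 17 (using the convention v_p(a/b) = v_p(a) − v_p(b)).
v_17(7/6) = 0

Factor powers of 17 from the numerator and denominator of the reduced fraction: 7 = 17^0 · 7 and 6 = 17^0 · 6. Apply v_p(a/b) = v_p(a) − v_p(b): v_17(7/6) = 0 − 0 = 0.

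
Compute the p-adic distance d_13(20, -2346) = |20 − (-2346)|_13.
d_13(20, -2346) = 1/169

Step 1 — x − y = 20 − (-2346) = 2366. Step 2 — v_13(2366) = 2 (factor: 2366 = (13^2 · 14); the sign does not affect v_p). Step 3 — |x − y|_13 = 13^{-2} = 1/169.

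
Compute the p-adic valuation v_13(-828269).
v_13(-828269) = 4

v_13(n) is the largest exponent k such that 13^k divides n. Factor out: -828269 = -13^4 · 29. (Sign doesn't affect v_p.) So v_13(-828269) = 4.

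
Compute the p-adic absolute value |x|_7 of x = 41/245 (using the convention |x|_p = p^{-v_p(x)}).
|41/245|_7 = 49

Step 1 — compute v_7(x) by factoring powers of 7 out of the numerator and denominator: v_7(41/245) = -2. Step 2 — apply |x|_p = p^{-v_p(x)} = 7^{2} = 49.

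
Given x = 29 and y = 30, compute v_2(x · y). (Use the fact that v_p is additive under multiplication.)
v_2(870) = 1

v_p(x) = 0 (factor: 29 = 2^0 · 29); v_p(y) = 1 (factor: 30 = 2^1 · 15). Additivity: v_p(xy) = v_p(x) + v_p(y) = 0 + 1 = 1. (Direct check: xy = 870 = 2^1 · (435).)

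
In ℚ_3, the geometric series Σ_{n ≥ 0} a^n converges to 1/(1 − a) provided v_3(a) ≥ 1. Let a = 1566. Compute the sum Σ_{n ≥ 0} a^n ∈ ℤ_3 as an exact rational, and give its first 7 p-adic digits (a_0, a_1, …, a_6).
Σ a^n = 1/(1 − a) = -1/1565;  first 7 digits = (1, 0, 0, 1, 1, 0, 0)

v_3(a) = 3 ≥ 1, so the series converges in ℤ_3 to 1/(1 − a) = 1/(1 − 1566) = -1/1565. Expand this rational in ℤ_3: compute digits iteratively via d_i = x_i mod 3, x_{i+1} = (x_i − d_i)/3. The first 7 digits are (1, 0, 0, 1, 1, 0, 0).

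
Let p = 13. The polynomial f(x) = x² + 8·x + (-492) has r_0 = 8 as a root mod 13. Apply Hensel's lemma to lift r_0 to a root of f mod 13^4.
r_3 = 14022 (mod 28561)

Hensel: r_{i+1} = r_i − f(r_i)·(f′(r_i))^{-1} mod 13^{i+2}, f′(x) = 2x + 8. Iterate:
  r_0 = 8 (mod 13)
  r_1 = 164 (mod 169)
  r_2 = 840 (mod 2197)
  r_3 = 14022 (mod 28561)
Final: r = 14022 satisfies f(r) ≡ 0 mod 13^4.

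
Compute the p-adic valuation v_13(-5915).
v_13(-5915) = 2

v_13(n) is the largest exponent k such that 13^k divides n. Factor out: -5915 = -13^2 · 35. (Sign doesn't affect v_p.) So v_13(-5915) = 2.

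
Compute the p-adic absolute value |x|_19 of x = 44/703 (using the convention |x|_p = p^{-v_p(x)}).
|44/703|_19 = 19

Step 1 — compute v_19(x) by factoring powers of 19 out of the numerator and denominator: v_19(44/703) = -1. Step 2 — apply |x|_p = p^{-v_p(x)} = 19^{1} = 19.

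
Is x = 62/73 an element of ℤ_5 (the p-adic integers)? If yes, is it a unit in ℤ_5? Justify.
x ∈ ℤ_5^× (unit); v_5(x) = 0

ℤ_5 = {x ∈ ℚ_5 : v_5(x) ≥ 0} and ℤ_5^× = {x ∈ ℤ_5 : v_5(x) = 0}. Here v_5(62/73) = v_5(num) − v_5(den) = 0; compare against these criteria.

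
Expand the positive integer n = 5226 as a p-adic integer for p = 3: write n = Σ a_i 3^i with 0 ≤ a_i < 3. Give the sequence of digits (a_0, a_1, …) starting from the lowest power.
(a_0, a_1, …) = (0, 2, 1, 1, 1, 0, 1, 2)

Repeated division by 3 gives the digits low-to-high: 5226 = 2·3^1 + 1·3^2 + 1·3^3 + 1·3^4 + 1·3^6 + 2·3^7. Digit sequence: (0, 2, 1, 1, 1, 0, 1, 2).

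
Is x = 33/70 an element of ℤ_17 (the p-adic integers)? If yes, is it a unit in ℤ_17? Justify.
x ∈ ℤ_17^× (unit); v_17(x) = 0

ℤ_17 = {x ∈ ℚ_17 : v_17(x) ≥ 0} and ℤ_17^× = {x ∈ ℤ_17 : v_17(x) = 0}. Here v_17(33/70) = v_17(num) − v_17(den) = 0; compare against these criteria.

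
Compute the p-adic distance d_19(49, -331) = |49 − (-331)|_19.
d_19(49, -331) = 1/19

Step 1 — x − y = 49 − (-331) = 380. Step 2 — v_19(380) = 1 (factor: 380 = (19^1 · 20); the sign does not affect v_p). Step 3 — |x − y|_19 = 19^{-1} = 1/19.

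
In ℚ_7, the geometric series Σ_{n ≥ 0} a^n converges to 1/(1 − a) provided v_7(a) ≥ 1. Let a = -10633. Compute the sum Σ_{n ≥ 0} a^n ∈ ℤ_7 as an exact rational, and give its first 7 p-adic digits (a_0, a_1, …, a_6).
Σ a^n = 1/(1 − a) = 1/10634;  first 7 digits = (1, 0, 0, 4, 2, 6, 1)

v_7(a) = 3 ≥ 1, so the series converges in ℤ_7 to 1/(1 − a) = 1/(1 − (-10633)) = 1/10634. Expand this rational in ℤ_7: compute digits iteratively via d_i = x_i mod 7, x_{i+1} = (x_i − d_i)/7. The first 7 digits are (1, 0, 0, 4, 2, 6, 1).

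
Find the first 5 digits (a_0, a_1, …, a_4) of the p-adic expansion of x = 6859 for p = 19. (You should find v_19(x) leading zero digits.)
(a_0, …, a_4) = (0, 0, 0, 1, 0)

v_19(6859) = 3, so a_0 = ... = a_2 = 0. Factor out: x = 19^3 · u with u = 1 a unit in ℤ_19. Expand u iteratively via a_{v+i} = u_i mod 19, u_{i+1} = (u_i − a_{v+i})/19:
  u_0 = 1;  a_3 = 1;  u_1 = (u_0 − 1)/19 = 0
  u_1 = 0;  a_4 = 0;  u_2 = (u_1 − 0)/19 = 0
Digits: (0, 0, 0, 1, 0).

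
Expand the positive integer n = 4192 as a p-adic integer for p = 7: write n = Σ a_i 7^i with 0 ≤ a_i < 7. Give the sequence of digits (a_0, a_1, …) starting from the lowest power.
(a_0, a_1, …) = (6, 3, 1, 5, 1)

Repeated division by 7 gives the digits low-to-high: 4192 = 6 + 3·7^1 + 1·7^2 + 5·7^3 + 1·7^4. Digit sequence: (6, 3, 1, 5, 1).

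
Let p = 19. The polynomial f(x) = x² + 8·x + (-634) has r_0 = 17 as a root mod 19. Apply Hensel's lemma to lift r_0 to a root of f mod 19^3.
r_2 = 1784 (mod 6859)

Hensel: r_{i+1} = r_i − f(r_i)·(f′(r_i))^{-1} mod 19^{i+2}, f′(x) = 2x + 8. Iterate:
  r_0 = 17 (mod 19)
  r_1 = 340 (mod 361)
  r_2 = 1784 (mod 6859)
Final: r = 1784 satisfies f(r) ≡ 0 mod 19^3.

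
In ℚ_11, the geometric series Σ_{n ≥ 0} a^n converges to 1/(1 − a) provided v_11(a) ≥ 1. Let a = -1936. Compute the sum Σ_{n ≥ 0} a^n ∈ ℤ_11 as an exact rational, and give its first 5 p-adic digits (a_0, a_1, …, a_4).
Σ a^n = 1/(1 − a) = 1/1937;  first 5 digits = (1, 0, 6, 9, 2)

v_11(a) = 2 ≥ 1, so the series converges in ℤ_11 to 1/(1 − a) = 1/(1 − (-1936)) = 1/1937. Expand this rational in ℤ_11: compute digits iteratively via d_i = x_i mod 11, x_{i+1} = (x_i − d_i)/11. The first 5 digits are (1, 0, 6, 9, 2).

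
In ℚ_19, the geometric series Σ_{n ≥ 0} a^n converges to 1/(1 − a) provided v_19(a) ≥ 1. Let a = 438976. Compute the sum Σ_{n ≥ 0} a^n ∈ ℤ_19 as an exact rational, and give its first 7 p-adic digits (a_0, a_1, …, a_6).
Σ a^n = 1/(1 − a) = -1/438975;  first 7 digits = (1, 0, 0, 7, 3, 0, 11)

v_19(a) = 3 ≥ 1, so the series converges in ℤ_19 to 1/(1 − a) = 1/(1 − 438976) = -1/438975. Expand this rational in ℤ_19: compute digits iteratively via d_i = x_i mod 19, x_{i+1} = (x_i − d_i)/19. The first 7 digits are (1, 0, 0, 7, 3, 0, 11).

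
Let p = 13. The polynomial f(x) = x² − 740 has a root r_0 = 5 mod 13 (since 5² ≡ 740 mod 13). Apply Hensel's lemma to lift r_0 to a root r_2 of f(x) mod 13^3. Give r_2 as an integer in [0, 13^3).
r_2 = 499 (mod 2197)

Hensel's recurrence: r_{i+1} = r_i − f(r_i)·(f′(r_i))^{-1} mod 13^{i+2}, with f′(x) = 2x. Iterate:
  r_0 = 5 (mod 13)
  r_1 = 161 (mod 169)
  r_2 = 499 (mod 2197)
Final: r_2 = 499, and one checks f(r_2) ≡ 0 mod 13^3.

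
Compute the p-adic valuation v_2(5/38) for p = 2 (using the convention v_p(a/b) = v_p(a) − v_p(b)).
v_2(5/38) = -1

Factor powers of 2 from the numerator and denominator of the reduced fraction: 5 = 2^0 · 5 and 38 = 2^1 · 19. Apply v_p(a/b) = v_p(a) − v_p(b): v_2(5/38) = 0 − 1 = -1.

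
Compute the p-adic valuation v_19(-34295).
v_19(-34295) = 3

v_19(n) is the largest exponent k such that 19^k divides n. Factor out: -34295 = -19^3 · 5. (Sign doesn't affect v_p.) So v_19(-34295) = 3.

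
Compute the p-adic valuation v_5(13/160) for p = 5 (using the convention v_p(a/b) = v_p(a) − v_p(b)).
v_5(13/160) = -1

Factor powers of 5 from the numerator and denominator of the reduced fraction: 13 = 5^0 · 13 and 160 = 5^1 · 32. Apply v_p(a/b) = v_p(a) − v_p(b): v_5(13/160) = 0 − 1 = -1.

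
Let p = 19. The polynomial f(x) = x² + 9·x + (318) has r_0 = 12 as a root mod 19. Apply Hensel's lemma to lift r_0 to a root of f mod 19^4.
r_3 = 42002 (mod 130321)

Hensel: r_{i+1} = r_i − f(r_i)·(f′(r_i))^{-1} mod 19^{i+2}, f′(x) = 2x + 9. Iterate:
  r_0 = 12 (mod 19)
  r_1 = 126 (mod 361)
  r_2 = 848 (mod 6859)
  r_3 = 42002 (mod 130321)
Final: r = 42002 satisfies f(r) ≡ 0 mod 19^4.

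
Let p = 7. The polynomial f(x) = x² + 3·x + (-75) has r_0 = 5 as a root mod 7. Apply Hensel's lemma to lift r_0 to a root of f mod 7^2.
r_1 = 19 (mod 49)

Hensel: r_{i+1} = r_i − f(r_i)·(f′(r_i))^{-1} mod 7^{i+2}, f′(x) = 2x + 3. Iterate:
  r_0 = 5 (mod 7)
  r_1 = 19 (mod 49)
Final: r = 19 satisfies f(r) ≡ 0 mod 7^2.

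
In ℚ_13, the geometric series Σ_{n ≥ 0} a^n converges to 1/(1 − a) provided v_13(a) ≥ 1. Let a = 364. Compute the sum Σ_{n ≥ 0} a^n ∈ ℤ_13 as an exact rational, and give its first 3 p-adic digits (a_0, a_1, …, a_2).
Σ a^n = 1/(1 − a) = -1/363;  first 3 digits = (1, 2, 6)

v_13(a) = 1 ≥ 1, so the series converges in ℤ_13 to 1/(1 − a) = 1/(1 − 364) = -1/363. Expand this rational in ℤ_13: compute digits iteratively via d_i = x_i mod 13, x_{i+1} = (x_i − d_i)/13. The first 3 digits are (1, 2, 6).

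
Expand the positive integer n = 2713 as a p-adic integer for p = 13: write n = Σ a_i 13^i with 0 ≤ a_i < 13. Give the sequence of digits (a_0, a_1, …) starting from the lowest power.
(a_0, a_1, …) = (9, 0, 3, 1)

Repeated division by 13 gives the digits low-to-high: 2713 = 9 + 3·13^2 + 1·13^3. Digit sequence: (9, 0, 3, 1).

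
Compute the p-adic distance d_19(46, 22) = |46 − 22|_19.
d_19(46, 22) = 1

Step 1 — x − y = 46 − 22 = 24. Step 2 — v_19(24) = 0 (factor: 24 = (19^0 · 24); the sign does not affect v_p). Step 3 — |x − y|_19 = 19^{0} = 1.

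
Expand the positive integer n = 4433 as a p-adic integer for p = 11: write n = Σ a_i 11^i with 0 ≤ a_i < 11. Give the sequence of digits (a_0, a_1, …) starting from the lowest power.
(a_0, a_1, …) = (0, 7, 3, 3)

Repeated division by 11 gives the digits low-to-high: 4433 = 7·11^1 + 3·11^2 + 3·11^3. Digit sequence: (0, 7, 3, 3).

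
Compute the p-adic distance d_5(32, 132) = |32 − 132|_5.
d_5(32, 132) = 1/25

Step 1 — x − y = 32 − 132 = -100. Step 2 — v_5(-100) = 2 (factor: -100 = −(5^2 · 4); the sign does not affect v_p). Step 3 — |x − y|_5 = 5^{-2} = 1/25.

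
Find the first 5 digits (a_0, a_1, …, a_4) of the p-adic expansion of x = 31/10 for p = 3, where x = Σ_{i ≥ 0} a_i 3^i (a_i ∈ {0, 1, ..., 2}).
(a_0, …, a_4) = (1, 1, 2, 2, 0)

v_3(31/10) = 0 (numerator and denominator both coprime to 3), so x ∈ ℤ_3^×. Compute digits iteratively via a_i = x_i mod 3, x_{i+1} = (x_i − a_i)/3, with x_0 = x:
  x_0 = 31/10;  a_0 = 1;  x_1 = (x_0 − 1)/3 = 7/10
  x_1 = 7/10;  a_1 = 1;  x_2 = (x_1 − 1)/3 = -1/10
  x_2 = -1/10;  a_2 = 2;  x_3 = (x_2 − 2)/3 = -7/10
  x_3 = -7/10;  a_3 = 2;  x_4 = (x_3 − 2)/3 = -9/10
  x_4 = -9/10;  a_4 = 0;  x_5 = (x_4 − 0)/3 = -3/10
Digits: (1, 1, 2, 2, 0).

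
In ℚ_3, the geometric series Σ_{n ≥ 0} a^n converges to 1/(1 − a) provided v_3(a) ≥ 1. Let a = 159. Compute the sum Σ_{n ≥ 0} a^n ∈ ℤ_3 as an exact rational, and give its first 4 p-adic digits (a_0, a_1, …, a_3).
Σ a^n = 1/(1 − a) = -1/158;  first 4 digits = (1, 2, 0, 2)

v_3(a) = 1 ≥ 1, so the series converges in ℤ_3 to 1/(1 − a) = 1/(1 − 159) = -1/158. Expand this rational in ℤ_3: compute digits iteratively via d_i = x_i mod 3, x_{i+1} = (x_i − d_i)/3. The first 4 digits are (1, 2, 0, 2).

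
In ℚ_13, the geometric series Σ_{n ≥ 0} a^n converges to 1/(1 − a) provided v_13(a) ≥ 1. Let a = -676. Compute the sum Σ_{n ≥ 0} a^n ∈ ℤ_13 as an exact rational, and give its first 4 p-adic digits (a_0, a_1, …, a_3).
Σ a^n = 1/(1 − a) = 1/677;  first 4 digits = (1, 0, 9, 12)

v_13(a) = 2 ≥ 1, so the series converges in ℤ_13 to 1/(1 − a) = 1/(1 − (-676)) = 1/677. Expand this rational in ℤ_13: compute digits iteratively via d_i = x_i mod 13, x_{i+1} = (x_i − d_i)/13. The first 4 digits are (1, 0, 9, 12).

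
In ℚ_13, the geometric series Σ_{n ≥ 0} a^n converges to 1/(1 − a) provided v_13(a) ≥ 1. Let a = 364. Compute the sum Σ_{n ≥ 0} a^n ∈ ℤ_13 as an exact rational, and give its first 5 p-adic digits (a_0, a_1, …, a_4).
Σ a^n = 1/(1 − a) = -1/363;  first 5 digits = (1, 2, 6, 3, 6)

v_13(a) = 1 ≥ 1, so the series converges in ℤ_13 to 1/(1 − a) = 1/(1 − 364) = -1/363. Expand this rational in ℤ_13: compute digits iteratively via d_i = x_i mod 13, x_{i+1} = (x_i − d_i)/13. The first 5 digits are (1, 2, 6, 3, 6).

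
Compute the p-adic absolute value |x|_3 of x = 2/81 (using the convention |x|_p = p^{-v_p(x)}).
|2/81|_3 = 81

Step 1 — compute v_3(x) by factoring powers of 3 out of the numerator and denominator: v_3(2/81) = -4. Step 2 — apply |x|_p = p^{-v_p(x)} = 3^{4} = 81.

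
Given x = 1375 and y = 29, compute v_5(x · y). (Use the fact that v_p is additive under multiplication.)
v_5(39875) = 3

v_p(x) = 3 (factor: 1375 = 5^3 · 11); v_p(y) = 0 (factor: 29 = 5^0 · 29). Additivity: v_p(xy) = v_p(x) + v_p(y) = 3 + 0 = 3. (Direct check: xy = 39875 = 5^3 · (319).)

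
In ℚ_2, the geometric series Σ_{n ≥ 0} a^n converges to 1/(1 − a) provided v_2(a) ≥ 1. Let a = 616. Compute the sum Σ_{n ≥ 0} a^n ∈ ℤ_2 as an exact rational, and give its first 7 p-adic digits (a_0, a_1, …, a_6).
Σ a^n = 1/(1 − a) = -1/615;  first 7 digits = (1, 0, 0, 1, 0, 1, 0)

v_2(a) = 3 ≥ 1, so the series converges in ℤ_2 to 1/(1 − a) = 1/(1 − 616) = -1/615. Expand this rational in ℤ_2: compute digits iteratively via d_i = x_i mod 2, x_{i+1} = (x_i − d_i)/2. The first 7 digits are (1, 0, 0, 1, 0, 1, 0).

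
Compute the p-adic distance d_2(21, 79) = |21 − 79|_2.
d_2(21, 79) = 1/2

Step 1 — x − y = 21 − 79 = -58. Step 2 — v_2(-58) = 1 (factor: -58 = −(2^1 · 29); the sign does not affect v_p). Step 3 — |x − y|_2 = 2^{-1} = 1/2.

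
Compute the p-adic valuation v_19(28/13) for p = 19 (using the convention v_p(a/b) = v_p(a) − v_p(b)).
v_19(28/13) = 0

Factor powers of 19 from the numerator and denominator of the reduced fraction: 28 = 19^0 · 28 and 13 = 19^0 · 13. Apply v_p(a/b) = v_p(a) − v_p(b): v_19(28/13) = 0 − 0 = 0.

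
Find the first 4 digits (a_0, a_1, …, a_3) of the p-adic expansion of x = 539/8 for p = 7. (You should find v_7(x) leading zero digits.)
(a_0, …, a_3) = (0, 0, 4, 4)

v_7(539/8) = 2, so a_0 = ... = a_1 = 0. Factor out: x = 7^2 · u with u = 11/8 a unit in ℤ_7. Expand u iteratively via a_{v+i} = u_i mod 7, u_{i+1} = (u_i − a_{v+i})/7:
  u_0 = 11/8;  a_2 = 4;  u_1 = (u_0 − 4)/7 = -3/8
  u_1 = -3/8;  a_3 = 4;  u_2 = (u_1 − 4)/7 = -5/8
Digits: (0, 0, 4, 4).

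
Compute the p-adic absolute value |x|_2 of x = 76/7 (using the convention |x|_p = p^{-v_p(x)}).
|76/7|_2 = 1/4

Step 1 — compute v_2(x) by factoring powers of 2 out of the numerator and denominator: v_2(76/7) = 2. Step 2 — apply |x|_p = p^{-v_p(x)} = 2^{-2} = 1/4.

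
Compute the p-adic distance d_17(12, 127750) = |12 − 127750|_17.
d_17(12, 127750) = 1/4913

Step 1 — x − y = 12 − 127750 = -127738. Step 2 — v_17(-127738) = 3 (factor: -127738 = −(17^3 · 26); the sign does not affect v_p). Step 3 — |x − y|_17 = 17^{-3} = 1/4913.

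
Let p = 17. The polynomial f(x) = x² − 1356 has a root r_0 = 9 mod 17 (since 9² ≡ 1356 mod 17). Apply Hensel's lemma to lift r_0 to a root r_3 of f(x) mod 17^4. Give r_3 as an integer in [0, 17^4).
r_3 = 58795 (mod 83521)

Hensel's recurrence: r_{i+1} = r_i − f(r_i)·(f′(r_i))^{-1} mod 17^{i+2}, with f′(x) = 2x. Iterate:
  r_0 = 9 (mod 17)
  r_1 = 128 (mod 289)
  r_2 = 4752 (mod 4913)
  r_3 = 58795 (mod 83521)
Final: r_3 = 58795, and one checks f(r_3) ≡ 0 mod 17^4.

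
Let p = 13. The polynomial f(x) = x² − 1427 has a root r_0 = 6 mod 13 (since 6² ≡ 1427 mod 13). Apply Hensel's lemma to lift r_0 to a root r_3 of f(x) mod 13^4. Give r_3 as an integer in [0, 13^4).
r_3 = 21599 (mod 28561)

Hensel's recurrence: r_{i+1} = r_i − f(r_i)·(f′(r_i))^{-1} mod 13^{i+2}, with f′(x) = 2x. Iterate:
  r_0 = 6 (mod 13)
  r_1 = 136 (mod 169)
  r_2 = 1826 (mod 2197)
  r_3 = 21599 (mod 28561)
Final: r_3 = 21599, and one checks f(r_3) ≡ 0 mod 13^4.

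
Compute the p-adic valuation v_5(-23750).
v_5(-23750) = 4

v_5(n) is the largest exponent k such that 5^k divides n. Factor out: -23750 = -5^4 · 38. (Sign doesn't affect v_p.) So v_5(-23750) = 4.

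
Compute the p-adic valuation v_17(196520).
v_17(196520) = 3

v_17(n) is the largest exponent k such that 17^k divides n. Factor out: 196520 = 17^3 · 40. (Sign doesn't affect v_p.) So v_17(196520) = 3.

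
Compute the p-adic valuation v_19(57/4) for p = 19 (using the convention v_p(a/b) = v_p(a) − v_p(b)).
v_19(57/4) = 1

Factor powers of 19 from the numerator and denominator of the reduced fraction: 57 = 19^1 · 3 and 4 = 19^0 · 4. Apply v_p(a/b) = v_p(a) − v_p(b): v_19(57/4) = 1 − 0 = 1.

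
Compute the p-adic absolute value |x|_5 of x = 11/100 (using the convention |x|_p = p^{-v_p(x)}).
|11/100|_5 = 25

Step 1 — compute v_5(x) by factoring powers of 5 out of the numerator and denominator: v_5(11/100) = -2. Step 2 — apply |x|_p = p^{-v_p(x)} = 5^{2} = 25.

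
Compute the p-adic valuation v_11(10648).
v_11(10648) = 3

v_11(n) is the largest exponent k such that 11^k divides n. Factor out: 10648 = 11^3 · 8. (Sign doesn't affect v_p.) So v_11(10648) = 3.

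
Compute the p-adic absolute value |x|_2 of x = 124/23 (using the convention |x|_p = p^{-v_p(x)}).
|124/23|_2 = 1/4

Step 1 — compute v_2(x) by factoring powers of 2 out of the numerator and denominator: v_2(124/23) = 2. Step 2 — apply |x|_p = p^{-v_p(x)} = 2^{-2} = 1/4.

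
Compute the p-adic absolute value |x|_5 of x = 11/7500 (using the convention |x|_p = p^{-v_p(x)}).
|11/7500|_5 = 625

Step 1 — compute v_5(x) by factoring powers of 5 out of the numerator and denominator: v_5(11/7500) = -4. Step 2 — apply |x|_p = p^{-v_p(x)} = 5^{4} = 625.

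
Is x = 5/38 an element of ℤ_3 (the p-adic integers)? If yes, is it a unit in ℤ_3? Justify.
x ∈ ℤ_3^× (unit); v_3(x) = 0

ℤ_3 = {x ∈ ℚ_3 : v_3(x) ≥ 0} and ℤ_3^× = {x ∈ ℤ_3 : v_3(x) = 0}. Here v_3(5/38) = v_3(num) − v_3(den) = 0; compare against these criteria.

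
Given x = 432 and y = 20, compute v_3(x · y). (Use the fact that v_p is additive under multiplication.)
v_3(8640) = 3

v_p(x) = 3 (factor: 432 = 3^3 · 16); v_p(y) = 0 (factor: 20 = 3^0 · 20). Additivity: v_p(xy) = v_p(x) + v_p(y) = 3 + 0 = 3. (Direct check: xy = 8640 = 3^3 · (320).)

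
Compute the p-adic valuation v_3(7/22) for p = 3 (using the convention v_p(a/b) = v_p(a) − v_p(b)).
v_3(7/22) = 0

Factor powers of 3 from the numerator and denominator of the reduced fraction: 7 = 3^0 · 7 and 22 = 3^0 · 22. Apply v_p(a/b) = v_p(a) − v_p(b): v_3(7/22) = 0 − 0 = 0.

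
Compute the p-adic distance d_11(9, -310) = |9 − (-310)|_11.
d_11(9, -310) = 1/11

Step 1 — x − y = 9 − (-310) = 319. Step 2 — v_11(319) = 1 (factor: 319 = (11^1 · 29); the sign does not affect v_p). Step 3 — |x − y|_11 = 11^{-1} = 1/11.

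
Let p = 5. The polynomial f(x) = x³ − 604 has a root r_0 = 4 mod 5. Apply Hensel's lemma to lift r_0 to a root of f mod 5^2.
r_1 = 9 (mod 25)

Hensel: r_{i+1} = r_i − f(r_i)/f′(r_i) mod 5^{i+2}, where f′(x) = 3x². Iterate:
  r_0 = 4 (mod 5)
  r_1 = 9 (mod 25)
Final: r = 9 with f(r) ≡ 0 mod 5^2.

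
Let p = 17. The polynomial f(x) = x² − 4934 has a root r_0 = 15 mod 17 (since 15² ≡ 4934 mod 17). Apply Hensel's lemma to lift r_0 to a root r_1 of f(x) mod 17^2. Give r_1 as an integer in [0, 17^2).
r_1 = 66 (mod 289)

Hensel's recurrence: r_{i+1} = r_i − f(r_i)·(f′(r_i))^{-1} mod 17^{i+2}, with f′(x) = 2x. Iterate:
  r_0 = 15 (mod 17)
  r_1 = 66 (mod 289)
Final: r_1 = 66, and one checks f(r_1) ≡ 0 mod 17^2.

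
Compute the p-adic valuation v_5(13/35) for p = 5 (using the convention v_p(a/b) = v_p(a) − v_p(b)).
v_5(13/35) = -1

Factor powers of 5 from the numerator and denominator of the reduced fraction: 13 = 5^0 · 13 and 35 = 5^1 · 7. Apply v_p(a/b) = v_p(a) − v_p(b): v_5(13/35) = 0 − 1 = -1.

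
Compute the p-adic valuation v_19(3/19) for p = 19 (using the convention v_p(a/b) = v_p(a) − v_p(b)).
v_19(3/19) = -1

Factor powers of 19 from the numerator and denominator of the reduced fraction: 3 = 19^0 · 3 and 19 = 19^1 · 1. Apply v_p(a/b) = v_p(a) − v_p(b): v_19(3/19) = 0 − 1 = -1.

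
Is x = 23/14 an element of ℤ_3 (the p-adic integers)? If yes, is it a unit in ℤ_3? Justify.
x ∈ ℤ_3^× (unit); v_3(x) = 0

ℤ_3 = {x ∈ ℚ_3 : v_3(x) ≥ 0} and ℤ_3^× = {x ∈ ℤ_3 : v_3(x) = 0}. Here v_3(23/14) = v_3(num) − v_3(den) = 0; compare against these criteria.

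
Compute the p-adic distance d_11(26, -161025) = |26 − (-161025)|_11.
d_11(26, -161025) = 1/161051

Step 1 — x − y = 26 − (-161025) = 161051. Step 2 — v_11(161051) = 5 (factor: 161051 = (11^5 · 1); the sign does not affect v_p). Step 3 — |x − y|_11 = 11^{-5} = 1/161051.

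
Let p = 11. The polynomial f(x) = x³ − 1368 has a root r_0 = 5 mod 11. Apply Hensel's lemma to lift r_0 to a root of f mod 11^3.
r_2 = 291 (mod 1331)

Hensel: r_{i+1} = r_i − f(r_i)/f′(r_i) mod 11^{i+2}, where f′(x) = 3x². Iterate:
  r_0 = 5 (mod 11)
  r_1 = 49 (mod 121)
  r_2 = 291 (mod 1331)
Final: r = 291 with f(r) ≡ 0 mod 11^3.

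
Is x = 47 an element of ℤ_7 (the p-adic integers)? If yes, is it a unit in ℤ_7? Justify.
x ∈ ℤ_7^× (unit); v_7(x) = 0

ℤ_7 = {x ∈ ℚ_7 : v_7(x) ≥ 0} and ℤ_7^× = {x ∈ ℤ_7 : v_7(x) = 0}. Here v_7(47) = v_7(num) − v_7(den) = 0; compare against these criteria.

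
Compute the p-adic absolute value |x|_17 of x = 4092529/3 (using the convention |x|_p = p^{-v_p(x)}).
|4092529/3|_17 = 1/83521

Step 1 — compute v_17(x) by factoring powers of 17 out of the numerator and denominator: v_17(4092529/3) = 4. Step 2 — apply |x|_p = p^{-v_p(x)} = 17^{-4} = 1/83521.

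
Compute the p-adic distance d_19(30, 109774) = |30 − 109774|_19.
d_19(30, 109774) = 1/6859

Step 1 — x − y = 30 − 109774 = -109744. Step 2 — v_19(-109744) = 3 (factor: -109744 = −(19^3 · 16); the sign does not affect v_p). Step 3 — |x − y|_19 = 19^{-3} = 1/6859.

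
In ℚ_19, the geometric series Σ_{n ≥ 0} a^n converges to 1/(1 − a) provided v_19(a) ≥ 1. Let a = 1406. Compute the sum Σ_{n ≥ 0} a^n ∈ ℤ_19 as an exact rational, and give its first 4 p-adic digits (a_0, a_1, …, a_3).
Σ a^n = 1/(1 − a) = -1/1405;  first 4 digits = (1, 17, 7, 14)

v_19(a) = 1 ≥ 1, so the series converges in ℤ_19 to 1/(1 − a) = 1/(1 − 1406) = -1/1405. Expand this rational in ℤ_19: compute digits iteratively via d_i = x_i mod 19, x_{i+1} = (x_i − d_i)/19. The first 4 digits are (1, 17, 7, 14).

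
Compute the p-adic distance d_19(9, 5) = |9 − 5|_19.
d_19(9, 5) = 1

Step 1 — x − y = 9 − 5 = 4. Step 2 — v_19(4) = 0 (factor: 4 = (19^0 · 4); the sign does not affect v_p). Step 3 — |x − y|_19 = 19^{0} = 1.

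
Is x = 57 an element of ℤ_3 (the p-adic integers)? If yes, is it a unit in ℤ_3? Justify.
x ∈ ℤ_3 but not a unit; v_3(x) = 1 > 0

ℤ_3 = {x ∈ ℚ_3 : v_3(x) ≥ 0} and ℤ_3^× = {x ∈ ℤ_3 : v_3(x) = 0}. Here v_3(57) = v_3(num) − v_3(den) = 1; compare against these criteria.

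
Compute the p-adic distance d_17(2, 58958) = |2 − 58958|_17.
d_17(2, 58958) = 1/4913

Step 1 — x − y = 2 − 58958 = -58956. Step 2 — v_17(-58956) = 3 (factor: -58956 = −(17^3 · 12); the sign does not affect v_p). Step 3 — |x − y|_17 = 17^{-3} = 1/4913.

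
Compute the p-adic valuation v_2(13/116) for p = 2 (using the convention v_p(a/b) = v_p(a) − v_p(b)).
v_2(13/116) = -2

Factor powers of 2 from the numerator and denominator of the reduced fraction: 13 = 2^0 · 13 and 116 = 2^2 · 29. Apply v_p(a/b) = v_p(a) − v_p(b): v_2(13/116) = 0 − 2 = -2.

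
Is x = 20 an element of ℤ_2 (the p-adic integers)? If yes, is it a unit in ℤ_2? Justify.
x ∈ ℤ_2 but not a unit; v_2(x) = 2 > 0

ℤ_2 = {x ∈ ℚ_2 : v_2(x) ≥ 0} and ℤ_2^× = {x ∈ ℤ_2 : v_2(x) = 0}. Here v_2(20) = v_2(num) − v_2(den) = 2; compare against these criteria.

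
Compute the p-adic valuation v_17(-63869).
v_17(-63869) = 3

v_17(n) is the largest exponent k such that 17^k divides n. Factor out: -63869 = -17^3 · 13. (Sign doesn't affect v_p.) So v_17(-63869) = 3.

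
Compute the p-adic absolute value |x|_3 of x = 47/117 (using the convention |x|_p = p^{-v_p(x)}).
|47/117|_3 = 9

Step 1 — compute v_3(x) by factoring powers of 3 out of the numerator and denominator: v_3(47/117) = -2. Step 2 — apply |x|_p = p^{-v_p(x)} = 3^{2} = 9.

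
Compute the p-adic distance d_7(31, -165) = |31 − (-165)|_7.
d_7(31, -165) = 1/49

Step 1 — x − y = 31 − (-165) = 196. Step 2 — v_7(196) = 2 (factor: 196 = (7^2 · 4); the sign does not affect v_p). Step 3 — |x − y|_7 = 7^{-2} = 1/49.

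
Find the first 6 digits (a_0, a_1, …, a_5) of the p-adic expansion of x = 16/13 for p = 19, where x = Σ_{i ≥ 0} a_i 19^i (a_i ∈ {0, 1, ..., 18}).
(a_0, …, a_5) = (10, 1, 16, 5, 7, 4)

v_19(16/13) = 0 (numerator and denominator both coprime to 19), so x ∈ ℤ_19^×. Compute digits iteratively via a_i = x_i mod 19, x_{i+1} = (x_i − a_i)/19, with x_0 = x:
  x_0 = 16/13;  a_0 = 10;  x_1 = (x_0 − 10)/19 = -6/13
  x_1 = -6/13;  a_1 = 1;  x_2 = (x_1 − 1)/19 = -1/13
  x_2 = -1/13;  a_2 = 16;  x_3 = (x_2 − 16)/19 = -11/13
  x_3 = -11/13;  a_3 = 5;  x_4 = (x_3 − 5)/19 = -4/13
  x_4 = -4/13;  a_4 = 7;  x_5 = (x_4 − 7)/19 = -5/13
  x_5 = -5/13;  a_5 = 4;  x_6 = (x_5 − 4)/19 = -3/13
Digits: (10, 1, 16, 5, 7, 4).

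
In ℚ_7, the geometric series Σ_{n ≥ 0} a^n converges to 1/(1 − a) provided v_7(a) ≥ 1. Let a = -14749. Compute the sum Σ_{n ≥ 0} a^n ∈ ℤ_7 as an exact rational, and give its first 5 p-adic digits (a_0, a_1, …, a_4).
Σ a^n = 1/(1 − a) = 1/14750;  first 5 digits = (1, 0, 0, 6, 0)

v_7(a) = 3 ≥ 1, so the series converges in ℤ_7 to 1/(1 − a) = 1/(1 − (-14749)) = 1/14750. Expand this rational in ℤ_7: compute digits iteratively via d_i = x_i mod 7, x_{i+1} = (x_i − d_i)/7. The first 5 digits are (1, 0, 0, 6, 0).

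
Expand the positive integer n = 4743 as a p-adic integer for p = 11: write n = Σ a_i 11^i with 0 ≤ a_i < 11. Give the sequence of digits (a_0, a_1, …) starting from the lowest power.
(a_0, a_1, …) = (2, 2, 6, 3)

Repeated division by 11 gives the digits low-to-high: 4743 = 2 + 2·11^1 + 6·11^2 + 3·11^3. Digit sequence: (2, 2, 6, 3).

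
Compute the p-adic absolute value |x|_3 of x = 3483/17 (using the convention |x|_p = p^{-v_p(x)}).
|3483/17|_3 = 1/81

Step 1 — compute v_3(x) by factoring powers of 3 out of the numerator and denominator: v_3(3483/17) = 4. Step 2 — apply |x|_p = p^{-v_p(x)} = 3^{-4} = 1/81.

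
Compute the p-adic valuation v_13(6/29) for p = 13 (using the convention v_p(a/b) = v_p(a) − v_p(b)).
v_13(6/29) = 0

Factor powers of 13 from the numerator and denominator of the reduced fraction: 6 = 13^0 · 6 and 29 = 13^0 · 29. Apply v_p(a/b) = v_p(a) − v_p(b): v_13(6/29) = 0 − 0 = 0.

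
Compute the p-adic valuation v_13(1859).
v_13(1859) = 2

v_13(n) is the largest exponent k such that 13^k divides n. Factor out: 1859 = 13^2 · 11. (Sign doesn't affect v_p.) So v_13(1859) = 2.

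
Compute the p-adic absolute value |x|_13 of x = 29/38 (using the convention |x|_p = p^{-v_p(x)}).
|29/38|_13 = 1

Step 1 — compute v_13(x) by factoring powers of 13 out of the numerator and denominator: v_13(29/38) = 0. Step 2 — apply |x|_p = p^{-v_p(x)} = 13^{0} = 1.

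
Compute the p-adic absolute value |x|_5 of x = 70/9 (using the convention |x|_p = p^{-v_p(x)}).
|70/9|_5 = 1/5

Step 1 — compute v_5(x) by factoring powers of 5 out of the numerator and denominator: v_5(70/9) = 1. Step 2 — apply |x|_p = p^{-v_p(x)} = 5^{-1} = 1/5.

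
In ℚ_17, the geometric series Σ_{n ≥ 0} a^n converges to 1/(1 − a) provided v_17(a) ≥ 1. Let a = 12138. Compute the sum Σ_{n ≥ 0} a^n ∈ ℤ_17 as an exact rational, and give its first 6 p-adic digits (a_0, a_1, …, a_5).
Σ a^n = 1/(1 − a) = -1/12137;  first 6 digits = (1, 0, 8, 2, 13, 1)

v_17(a) = 2 ≥ 1, so the series converges in ℤ_17 to 1/(1 − a) = 1/(1 − 12138) = -1/12137. Expand this rational in ℤ_17: compute digits iteratively via d_i = x_i mod 17, x_{i+1} = (x_i − d_i)/17. The first 6 digits are (1, 0, 8, 2, 13, 1).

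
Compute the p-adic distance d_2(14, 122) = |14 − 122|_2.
d_2(14, 122) = 1/4

Step 1 — x − y = 14 − 122 = -108. Step 2 — v_2(-108) = 2 (factor: -108 = −(2^2 · 27); the sign does not affect v_p). Step 3 — |x − y|_2 = 2^{-2} = 1/4.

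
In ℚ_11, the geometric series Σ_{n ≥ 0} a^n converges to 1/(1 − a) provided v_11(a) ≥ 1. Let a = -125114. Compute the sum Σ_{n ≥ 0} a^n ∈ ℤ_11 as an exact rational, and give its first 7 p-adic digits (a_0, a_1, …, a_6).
Σ a^n = 1/(1 − a) = 1/125115;  first 7 digits = (1, 0, 0, 5, 2, 10, 2)

v_11(a) = 3 ≥ 1, so the series converges in ℤ_11 to 1/(1 − a) = 1/(1 − (-125114)) = 1/125115. Expand this rational in ℤ_11: compute digits iteratively via d_i = x_i mod 11, x_{i+1} = (x_i − d_i)/11. The first 7 digits are (1, 0, 0, 5, 2, 10, 2).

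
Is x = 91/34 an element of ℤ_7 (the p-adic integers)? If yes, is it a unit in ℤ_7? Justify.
x ∈ ℤ_7 but not a unit; v_7(x) = 1 > 0

ℤ_7 = {x ∈ ℚ_7 : v_7(x) ≥ 0} and ℤ_7^× = {x ∈ ℤ_7 : v_7(x) = 0}. Here v_7(91/34) = v_7(num) − v_7(den) = 1; compare against these criteria.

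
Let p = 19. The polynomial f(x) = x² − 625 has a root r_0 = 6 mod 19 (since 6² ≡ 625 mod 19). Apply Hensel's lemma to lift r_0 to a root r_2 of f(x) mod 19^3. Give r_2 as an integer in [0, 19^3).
r_2 = 25 (mod 6859)

Hensel's recurrence: r_{i+1} = r_i − f(r_i)·(f′(r_i))^{-1} mod 19^{i+2}, with f′(x) = 2x. Iterate:
  r_0 = 6 (mod 19)
  r_1 = 25 (mod 361)
  r_2 = 25 (mod 6859)
Final: r_2 = 25, and one checks f(r_2) ≡ 0 mod 19^3.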